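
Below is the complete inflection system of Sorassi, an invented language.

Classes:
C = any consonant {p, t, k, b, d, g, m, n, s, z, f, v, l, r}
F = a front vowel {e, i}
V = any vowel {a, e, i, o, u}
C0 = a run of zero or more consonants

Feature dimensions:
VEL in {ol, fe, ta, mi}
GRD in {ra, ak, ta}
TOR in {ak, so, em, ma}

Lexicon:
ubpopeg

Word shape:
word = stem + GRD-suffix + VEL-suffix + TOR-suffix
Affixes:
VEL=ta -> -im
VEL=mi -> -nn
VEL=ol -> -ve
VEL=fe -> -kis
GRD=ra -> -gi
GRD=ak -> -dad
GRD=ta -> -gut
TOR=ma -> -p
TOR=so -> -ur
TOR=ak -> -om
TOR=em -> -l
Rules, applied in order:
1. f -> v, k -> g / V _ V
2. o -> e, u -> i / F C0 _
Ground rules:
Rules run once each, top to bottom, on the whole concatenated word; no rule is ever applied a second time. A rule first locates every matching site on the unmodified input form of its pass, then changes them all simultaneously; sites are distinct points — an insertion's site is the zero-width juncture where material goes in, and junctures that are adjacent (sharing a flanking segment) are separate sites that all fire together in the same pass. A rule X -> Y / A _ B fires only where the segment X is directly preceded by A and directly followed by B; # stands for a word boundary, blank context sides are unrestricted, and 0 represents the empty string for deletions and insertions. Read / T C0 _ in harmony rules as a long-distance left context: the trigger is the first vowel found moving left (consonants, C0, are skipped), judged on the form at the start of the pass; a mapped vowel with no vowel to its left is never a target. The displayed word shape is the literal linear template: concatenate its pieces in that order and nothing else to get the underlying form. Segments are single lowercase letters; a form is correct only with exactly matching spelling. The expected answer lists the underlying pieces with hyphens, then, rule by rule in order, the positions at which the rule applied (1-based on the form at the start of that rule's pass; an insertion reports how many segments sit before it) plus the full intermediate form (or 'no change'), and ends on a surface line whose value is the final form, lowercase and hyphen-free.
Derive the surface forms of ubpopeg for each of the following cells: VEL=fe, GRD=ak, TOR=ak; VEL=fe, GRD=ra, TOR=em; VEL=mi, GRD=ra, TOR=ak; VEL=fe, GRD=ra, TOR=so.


cell VEL=fe, GRD=ak, TOR=ak:
underlying: ubpopeg-dad-kis-om
1. f -> v, k -> g / V _ V: no change
2. o -> e, u -> i / F C0 _: fires at position(s) 14: ubpopegdadkisem
surface: ubpopegdadkisem

cell VEL=fe, GRD=ra, TOR=em:
underlying: ubpopeg-gi-kis-l
1. f -> v, k -> g / V _ V: fires at position(s) 10: ubpopeggigisl
2. o -> e, u -> i / F C0 _: no change
surface: ubpopeggigisl

cell VEL=mi, GRD=ra, TOR=ak:
underlying: ubpopeg-gi-nn-om
1. f -> v, k -> g / V _ V: no change
2. o -> e, u -> i / F C0 _: fires at position(s) 12: ubpopegginnem
surface: ubpopegginnem

cell VEL=fe, GRD=ra, TOR=so:
underlying: ubpopeg-gi-kis-ur
1. f -> v, k -> g / V _ V: fires at position(s) 10: ubpopeggigisur
2. o -> e, u -> i / F C0 _: fires at position(s) 13: ubpopeggigisir
surface: ubpopeggigisir


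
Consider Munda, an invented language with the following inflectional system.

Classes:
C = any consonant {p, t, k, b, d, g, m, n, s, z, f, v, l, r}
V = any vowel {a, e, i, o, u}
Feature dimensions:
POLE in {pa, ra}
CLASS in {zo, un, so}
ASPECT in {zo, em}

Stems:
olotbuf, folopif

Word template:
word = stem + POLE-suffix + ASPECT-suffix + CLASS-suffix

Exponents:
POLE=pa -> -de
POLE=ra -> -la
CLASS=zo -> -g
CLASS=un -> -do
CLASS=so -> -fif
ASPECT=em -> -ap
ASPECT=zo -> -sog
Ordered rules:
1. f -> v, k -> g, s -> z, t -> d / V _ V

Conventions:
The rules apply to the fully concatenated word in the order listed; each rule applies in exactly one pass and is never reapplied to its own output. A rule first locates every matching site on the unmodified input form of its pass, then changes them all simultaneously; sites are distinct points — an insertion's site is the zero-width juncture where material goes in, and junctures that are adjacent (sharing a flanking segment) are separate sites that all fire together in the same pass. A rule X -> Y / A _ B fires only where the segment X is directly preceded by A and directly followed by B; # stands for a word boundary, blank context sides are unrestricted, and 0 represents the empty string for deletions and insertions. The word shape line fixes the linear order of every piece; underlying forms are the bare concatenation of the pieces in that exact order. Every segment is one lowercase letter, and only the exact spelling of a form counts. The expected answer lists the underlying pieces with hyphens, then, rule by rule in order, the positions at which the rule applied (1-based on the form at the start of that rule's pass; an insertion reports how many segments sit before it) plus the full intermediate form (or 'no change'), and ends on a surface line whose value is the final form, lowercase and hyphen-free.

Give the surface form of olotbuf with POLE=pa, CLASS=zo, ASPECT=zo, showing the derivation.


underlying: olotbuf-de-sog-g
1. f -> v, k -> g, s -> z, t -> d / V _ V: fires at position(s) 10: olotbufdezogg
surface: olotbufdezogg


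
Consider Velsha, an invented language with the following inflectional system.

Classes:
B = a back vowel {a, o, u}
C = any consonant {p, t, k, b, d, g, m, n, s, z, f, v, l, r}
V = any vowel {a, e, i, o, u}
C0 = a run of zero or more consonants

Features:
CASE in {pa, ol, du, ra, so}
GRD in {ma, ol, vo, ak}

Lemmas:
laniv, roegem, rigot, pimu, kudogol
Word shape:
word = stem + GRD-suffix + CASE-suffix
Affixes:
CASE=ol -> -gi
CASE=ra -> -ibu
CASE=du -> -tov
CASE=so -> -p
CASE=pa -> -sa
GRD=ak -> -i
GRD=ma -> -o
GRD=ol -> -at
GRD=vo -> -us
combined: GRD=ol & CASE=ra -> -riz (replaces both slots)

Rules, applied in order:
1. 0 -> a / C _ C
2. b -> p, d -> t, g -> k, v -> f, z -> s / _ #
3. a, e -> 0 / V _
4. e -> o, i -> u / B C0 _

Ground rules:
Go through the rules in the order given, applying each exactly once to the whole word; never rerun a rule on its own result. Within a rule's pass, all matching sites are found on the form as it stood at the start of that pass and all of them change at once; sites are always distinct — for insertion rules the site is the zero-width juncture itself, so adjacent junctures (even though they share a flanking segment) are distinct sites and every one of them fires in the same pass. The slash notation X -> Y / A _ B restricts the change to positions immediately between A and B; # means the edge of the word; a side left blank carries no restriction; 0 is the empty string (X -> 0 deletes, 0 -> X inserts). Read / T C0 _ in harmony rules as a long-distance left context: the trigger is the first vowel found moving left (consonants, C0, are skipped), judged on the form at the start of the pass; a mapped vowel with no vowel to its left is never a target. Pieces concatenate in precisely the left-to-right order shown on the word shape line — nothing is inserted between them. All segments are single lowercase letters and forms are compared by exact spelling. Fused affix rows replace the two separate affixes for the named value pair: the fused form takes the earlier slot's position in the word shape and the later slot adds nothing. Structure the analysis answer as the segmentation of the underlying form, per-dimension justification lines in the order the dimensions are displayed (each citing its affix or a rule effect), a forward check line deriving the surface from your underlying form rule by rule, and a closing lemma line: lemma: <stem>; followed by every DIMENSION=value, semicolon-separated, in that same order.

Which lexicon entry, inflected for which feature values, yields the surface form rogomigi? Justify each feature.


underlying: roegem-i-gi
CASE=ol - signalled by the affix -gi
GRD=ak - signalled by the affix -i
check: roegemigi -> roegemigi -> roegemigi -> rogemigi -> rogomigi
lemma: roegem; CASE=ol; GRD=ak


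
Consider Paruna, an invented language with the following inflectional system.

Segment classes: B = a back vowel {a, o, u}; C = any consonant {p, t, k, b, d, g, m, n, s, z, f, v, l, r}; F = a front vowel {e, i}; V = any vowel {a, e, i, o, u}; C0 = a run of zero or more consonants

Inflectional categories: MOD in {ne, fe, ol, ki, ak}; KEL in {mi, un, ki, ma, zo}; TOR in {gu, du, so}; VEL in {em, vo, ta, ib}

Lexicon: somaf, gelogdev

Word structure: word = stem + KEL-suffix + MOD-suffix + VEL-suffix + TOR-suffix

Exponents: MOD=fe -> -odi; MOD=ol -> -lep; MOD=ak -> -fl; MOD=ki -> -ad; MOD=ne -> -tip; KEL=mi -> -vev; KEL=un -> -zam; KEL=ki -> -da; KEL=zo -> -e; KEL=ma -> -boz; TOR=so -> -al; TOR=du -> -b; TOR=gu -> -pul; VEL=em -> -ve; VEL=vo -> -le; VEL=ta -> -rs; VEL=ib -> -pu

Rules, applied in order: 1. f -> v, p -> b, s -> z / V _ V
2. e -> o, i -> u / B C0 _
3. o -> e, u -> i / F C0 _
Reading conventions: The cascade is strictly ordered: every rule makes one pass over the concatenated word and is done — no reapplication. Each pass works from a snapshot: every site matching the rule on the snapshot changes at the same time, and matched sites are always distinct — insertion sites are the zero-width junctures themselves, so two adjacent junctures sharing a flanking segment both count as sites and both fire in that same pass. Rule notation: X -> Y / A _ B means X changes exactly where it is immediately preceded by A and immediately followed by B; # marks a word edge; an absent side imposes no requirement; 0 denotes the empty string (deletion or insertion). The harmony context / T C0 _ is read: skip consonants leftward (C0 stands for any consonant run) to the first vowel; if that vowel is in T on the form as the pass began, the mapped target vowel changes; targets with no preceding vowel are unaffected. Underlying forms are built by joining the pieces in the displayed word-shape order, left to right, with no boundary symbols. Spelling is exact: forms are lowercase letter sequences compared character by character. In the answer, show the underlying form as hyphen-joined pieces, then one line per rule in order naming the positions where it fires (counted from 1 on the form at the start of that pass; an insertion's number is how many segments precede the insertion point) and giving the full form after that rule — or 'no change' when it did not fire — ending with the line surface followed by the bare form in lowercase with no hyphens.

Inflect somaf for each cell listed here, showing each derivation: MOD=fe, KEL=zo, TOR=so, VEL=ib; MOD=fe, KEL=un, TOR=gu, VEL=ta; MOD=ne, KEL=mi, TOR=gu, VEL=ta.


cell MOD=fe, KEL=zo, TOR=so, VEL=ib:
underlying: somaf-e-odi-pu-al
1. f -> v, p -> b, s -> z / V _ V: fires at position(s) 5, 10: somaveodibual
2. e -> o, i -> u / B C0 _: fires at position(s) 6, 9: somavoodubual
3. o -> e, u -> i / F C0 _: no change
surface: somavoodubual

cell MOD=fe, KEL=un, TOR=gu, VEL=ta:
underlying: somaf-zam-odi-rs-pul
1. f -> v, p -> b, s -> z / V _ V: no change
2. e -> o, i -> u / B C0 _: fires at position(s) 11: somafzamodurspul
3. o -> e, u -> i / F C0 _: no change
surface: somafzamodurspul

cell MOD=ne, KEL=mi, TOR=gu, VEL=ta:
underlying: somaf-vev-tip-rs-pul
1. f -> v, p -> b, s -> z / V _ V: no change
2. e -> o, i -> u / B C0 _: fires at position(s) 7: somafvovtiprspul
3. o -> e, u -> i / F C0 _: fires at position(s) 15: somafvovtiprspil
surface: somafvovtiprspil


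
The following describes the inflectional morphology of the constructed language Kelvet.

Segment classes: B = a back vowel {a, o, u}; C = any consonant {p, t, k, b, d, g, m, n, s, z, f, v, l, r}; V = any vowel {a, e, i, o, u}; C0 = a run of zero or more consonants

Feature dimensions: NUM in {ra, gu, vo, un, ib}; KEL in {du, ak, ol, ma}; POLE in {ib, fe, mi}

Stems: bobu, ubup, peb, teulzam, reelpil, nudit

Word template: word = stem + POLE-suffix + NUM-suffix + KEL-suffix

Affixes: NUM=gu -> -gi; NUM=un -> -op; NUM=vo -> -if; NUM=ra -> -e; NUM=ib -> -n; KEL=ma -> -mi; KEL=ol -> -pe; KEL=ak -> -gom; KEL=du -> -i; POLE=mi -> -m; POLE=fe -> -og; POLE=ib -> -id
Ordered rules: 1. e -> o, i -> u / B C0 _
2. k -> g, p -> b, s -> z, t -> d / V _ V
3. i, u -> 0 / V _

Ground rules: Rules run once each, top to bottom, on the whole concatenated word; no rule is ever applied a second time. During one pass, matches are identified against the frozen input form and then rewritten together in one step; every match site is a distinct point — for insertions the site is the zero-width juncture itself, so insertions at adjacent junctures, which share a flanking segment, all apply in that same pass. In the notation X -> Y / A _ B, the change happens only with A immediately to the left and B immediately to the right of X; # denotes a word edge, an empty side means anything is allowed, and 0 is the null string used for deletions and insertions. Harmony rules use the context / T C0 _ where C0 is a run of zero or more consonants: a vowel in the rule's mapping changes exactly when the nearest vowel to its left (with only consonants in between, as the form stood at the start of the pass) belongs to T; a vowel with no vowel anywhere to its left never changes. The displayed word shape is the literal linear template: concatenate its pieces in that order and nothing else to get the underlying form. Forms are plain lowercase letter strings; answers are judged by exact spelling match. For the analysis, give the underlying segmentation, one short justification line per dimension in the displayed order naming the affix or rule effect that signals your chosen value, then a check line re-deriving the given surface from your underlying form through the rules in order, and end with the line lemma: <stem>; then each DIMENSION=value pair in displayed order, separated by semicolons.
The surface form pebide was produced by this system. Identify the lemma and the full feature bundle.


underlying: peb-id-e-i
NUM=ra - signalled by the affix -e
KEL=du - signalled by the affix -i
POLE=ib - signalled by the affix -id
check: pebidei -> pebidei -> pebidei -> pebide
lemma: peb; NUM=ra; KEL=du; POLE=ib


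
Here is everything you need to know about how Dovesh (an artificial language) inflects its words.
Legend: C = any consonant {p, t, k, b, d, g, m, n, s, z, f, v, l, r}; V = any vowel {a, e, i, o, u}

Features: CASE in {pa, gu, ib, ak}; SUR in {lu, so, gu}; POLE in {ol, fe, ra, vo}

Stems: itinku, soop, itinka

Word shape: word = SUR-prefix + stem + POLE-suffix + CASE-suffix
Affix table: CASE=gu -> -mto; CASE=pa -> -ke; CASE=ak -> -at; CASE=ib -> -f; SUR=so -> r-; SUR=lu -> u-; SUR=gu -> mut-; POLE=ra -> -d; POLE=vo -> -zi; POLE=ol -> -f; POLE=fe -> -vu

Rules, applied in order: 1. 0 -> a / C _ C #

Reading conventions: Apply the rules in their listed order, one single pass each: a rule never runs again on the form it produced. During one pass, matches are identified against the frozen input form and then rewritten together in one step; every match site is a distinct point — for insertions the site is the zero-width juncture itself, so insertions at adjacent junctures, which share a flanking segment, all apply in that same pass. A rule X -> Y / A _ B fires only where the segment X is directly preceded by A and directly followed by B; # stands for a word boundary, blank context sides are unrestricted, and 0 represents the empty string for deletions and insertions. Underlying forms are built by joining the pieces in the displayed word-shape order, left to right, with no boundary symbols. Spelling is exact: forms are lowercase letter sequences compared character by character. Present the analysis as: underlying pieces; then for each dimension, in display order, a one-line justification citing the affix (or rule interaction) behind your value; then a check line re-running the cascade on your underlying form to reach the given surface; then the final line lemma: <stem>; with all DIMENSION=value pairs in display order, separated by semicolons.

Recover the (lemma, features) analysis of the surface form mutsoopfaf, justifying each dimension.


underlying: mut-soop-f-f
CASE=ib - signalled by the affix -f
SUR=gu - signalled by the affix mut-
POLE=ol - signalled by the affix -f
check: mutsoopff -> mutsoopfaf
lemma: soop; CASE=ib; SUR=gu; POLE=ol


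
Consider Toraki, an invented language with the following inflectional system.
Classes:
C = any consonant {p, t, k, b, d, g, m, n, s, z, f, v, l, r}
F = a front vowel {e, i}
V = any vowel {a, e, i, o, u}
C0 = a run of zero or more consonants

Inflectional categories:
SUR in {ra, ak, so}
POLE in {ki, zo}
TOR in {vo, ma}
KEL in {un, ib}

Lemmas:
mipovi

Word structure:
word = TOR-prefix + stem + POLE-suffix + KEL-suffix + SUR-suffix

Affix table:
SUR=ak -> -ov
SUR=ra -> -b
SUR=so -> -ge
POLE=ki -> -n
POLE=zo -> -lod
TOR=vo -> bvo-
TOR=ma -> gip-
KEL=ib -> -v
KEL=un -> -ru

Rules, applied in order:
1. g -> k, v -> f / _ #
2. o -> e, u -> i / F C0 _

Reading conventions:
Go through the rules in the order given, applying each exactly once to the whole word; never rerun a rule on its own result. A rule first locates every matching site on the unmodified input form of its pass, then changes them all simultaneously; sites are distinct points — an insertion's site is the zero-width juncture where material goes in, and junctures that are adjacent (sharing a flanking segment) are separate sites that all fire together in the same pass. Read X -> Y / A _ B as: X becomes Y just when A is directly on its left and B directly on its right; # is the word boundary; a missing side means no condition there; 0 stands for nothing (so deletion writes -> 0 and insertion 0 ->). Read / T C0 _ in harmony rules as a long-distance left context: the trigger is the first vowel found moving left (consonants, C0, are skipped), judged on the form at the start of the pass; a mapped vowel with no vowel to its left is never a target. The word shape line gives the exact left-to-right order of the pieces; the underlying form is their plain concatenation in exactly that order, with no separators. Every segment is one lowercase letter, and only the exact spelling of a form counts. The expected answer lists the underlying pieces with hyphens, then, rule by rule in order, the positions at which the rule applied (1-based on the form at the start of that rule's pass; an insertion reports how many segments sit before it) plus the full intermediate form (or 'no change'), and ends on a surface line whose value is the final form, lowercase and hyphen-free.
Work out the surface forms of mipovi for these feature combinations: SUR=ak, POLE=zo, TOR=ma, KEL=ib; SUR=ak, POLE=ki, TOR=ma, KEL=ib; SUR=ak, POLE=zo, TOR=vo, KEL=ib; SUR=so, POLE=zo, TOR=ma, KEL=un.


cell SUR=ak, POLE=zo, TOR=ma, KEL=ib:
underlying: gip-mipovi-lod-v-ov
1. g -> k, v -> f / _ #: fires at position(s) 15: gipmipovilodvof
2. o -> e, u -> i / F C0 _: fires at position(s) 7, 11: gipmipeviledvof
surface: gipmipeviledvof

cell SUR=ak, POLE=ki, TOR=ma, KEL=ib:
underlying: gip-mipovi-n-v-ov
1. g -> k, v -> f / _ #: fires at position(s) 13: gipmipovinvof
2. o -> e, u -> i / F C0 _: fires at position(s) 7, 12: gipmipevinvef
surface: gipmipevinvef

cell SUR=ak, POLE=zo, TOR=vo, KEL=ib:
underlying: bvo-mipovi-lod-v-ov
1. g -> k, v -> f / _ #: fires at position(s) 15: bvomipovilodvof
2. o -> e, u -> i / F C0 _: fires at position(s) 7, 11: bvomipeviledvof
surface: bvomipeviledvof

cell SUR=so, POLE=zo, TOR=ma, KEL=un:
underlying: gip-mipovi-lod-ru-ge
1. g -> k, v -> f / _ #: no change
2. o -> e, u -> i / F C0 _: fires at position(s) 7, 11: gipmipeviledruge
surface: gipmipeviledruge


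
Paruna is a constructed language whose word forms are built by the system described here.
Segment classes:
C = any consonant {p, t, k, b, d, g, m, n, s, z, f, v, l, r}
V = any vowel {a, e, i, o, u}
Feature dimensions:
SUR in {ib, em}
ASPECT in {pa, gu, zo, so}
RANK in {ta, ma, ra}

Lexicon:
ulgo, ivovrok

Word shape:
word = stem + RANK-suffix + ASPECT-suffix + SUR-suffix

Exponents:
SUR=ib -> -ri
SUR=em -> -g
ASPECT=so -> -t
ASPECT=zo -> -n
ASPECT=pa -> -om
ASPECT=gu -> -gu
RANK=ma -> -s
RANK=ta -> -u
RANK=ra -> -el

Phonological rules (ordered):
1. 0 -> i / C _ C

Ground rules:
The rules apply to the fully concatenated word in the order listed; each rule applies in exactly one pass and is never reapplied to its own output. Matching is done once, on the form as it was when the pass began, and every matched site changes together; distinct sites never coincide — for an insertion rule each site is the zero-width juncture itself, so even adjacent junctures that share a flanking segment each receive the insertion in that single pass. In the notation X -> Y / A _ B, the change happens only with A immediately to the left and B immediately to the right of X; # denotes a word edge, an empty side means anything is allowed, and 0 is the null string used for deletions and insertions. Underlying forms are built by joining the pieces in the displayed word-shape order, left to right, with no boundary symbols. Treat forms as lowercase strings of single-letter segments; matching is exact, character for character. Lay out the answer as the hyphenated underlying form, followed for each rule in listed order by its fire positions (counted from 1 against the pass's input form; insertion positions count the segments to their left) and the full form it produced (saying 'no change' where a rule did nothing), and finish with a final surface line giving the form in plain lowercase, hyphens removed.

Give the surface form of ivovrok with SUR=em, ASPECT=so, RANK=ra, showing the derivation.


underlying: ivovrok-el-t-g
1. 0 -> i / C _ C: inserts after position(s) 4, 9, 10: ivovirokelitig
surface: ivovirokelitig


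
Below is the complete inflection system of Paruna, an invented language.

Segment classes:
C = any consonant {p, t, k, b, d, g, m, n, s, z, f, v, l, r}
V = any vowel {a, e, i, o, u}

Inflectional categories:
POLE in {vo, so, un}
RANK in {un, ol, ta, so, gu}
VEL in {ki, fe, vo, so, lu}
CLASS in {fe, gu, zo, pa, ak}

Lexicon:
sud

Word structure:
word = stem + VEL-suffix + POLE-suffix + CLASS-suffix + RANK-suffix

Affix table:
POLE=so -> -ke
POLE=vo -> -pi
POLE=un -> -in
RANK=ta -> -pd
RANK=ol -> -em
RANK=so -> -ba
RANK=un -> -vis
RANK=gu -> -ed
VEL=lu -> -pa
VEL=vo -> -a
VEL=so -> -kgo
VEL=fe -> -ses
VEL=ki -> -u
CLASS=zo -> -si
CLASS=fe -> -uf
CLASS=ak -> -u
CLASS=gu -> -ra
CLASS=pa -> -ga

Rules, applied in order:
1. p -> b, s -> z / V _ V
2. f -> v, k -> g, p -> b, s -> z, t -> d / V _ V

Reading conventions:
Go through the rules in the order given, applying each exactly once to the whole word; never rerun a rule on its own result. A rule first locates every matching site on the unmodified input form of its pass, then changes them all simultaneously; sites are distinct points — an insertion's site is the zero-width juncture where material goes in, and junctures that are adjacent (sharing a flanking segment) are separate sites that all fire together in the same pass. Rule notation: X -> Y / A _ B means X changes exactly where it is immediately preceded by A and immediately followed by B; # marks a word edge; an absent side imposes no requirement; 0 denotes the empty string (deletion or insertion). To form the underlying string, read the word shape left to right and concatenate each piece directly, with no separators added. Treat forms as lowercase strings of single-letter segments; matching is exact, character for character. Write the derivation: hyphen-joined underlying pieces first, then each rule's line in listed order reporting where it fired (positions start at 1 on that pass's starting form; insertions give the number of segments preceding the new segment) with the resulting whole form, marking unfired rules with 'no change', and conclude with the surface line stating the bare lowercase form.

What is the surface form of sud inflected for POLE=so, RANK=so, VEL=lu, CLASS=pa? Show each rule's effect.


underlying: sud-pa-ke-ga-ba
1. p -> b, s -> z / V _ V: no change
2. f -> v, k -> g, p -> b, s -> z, t -> d / V _ V: fires at position(s) 6: sudpagegaba
surface: sudpagegaba


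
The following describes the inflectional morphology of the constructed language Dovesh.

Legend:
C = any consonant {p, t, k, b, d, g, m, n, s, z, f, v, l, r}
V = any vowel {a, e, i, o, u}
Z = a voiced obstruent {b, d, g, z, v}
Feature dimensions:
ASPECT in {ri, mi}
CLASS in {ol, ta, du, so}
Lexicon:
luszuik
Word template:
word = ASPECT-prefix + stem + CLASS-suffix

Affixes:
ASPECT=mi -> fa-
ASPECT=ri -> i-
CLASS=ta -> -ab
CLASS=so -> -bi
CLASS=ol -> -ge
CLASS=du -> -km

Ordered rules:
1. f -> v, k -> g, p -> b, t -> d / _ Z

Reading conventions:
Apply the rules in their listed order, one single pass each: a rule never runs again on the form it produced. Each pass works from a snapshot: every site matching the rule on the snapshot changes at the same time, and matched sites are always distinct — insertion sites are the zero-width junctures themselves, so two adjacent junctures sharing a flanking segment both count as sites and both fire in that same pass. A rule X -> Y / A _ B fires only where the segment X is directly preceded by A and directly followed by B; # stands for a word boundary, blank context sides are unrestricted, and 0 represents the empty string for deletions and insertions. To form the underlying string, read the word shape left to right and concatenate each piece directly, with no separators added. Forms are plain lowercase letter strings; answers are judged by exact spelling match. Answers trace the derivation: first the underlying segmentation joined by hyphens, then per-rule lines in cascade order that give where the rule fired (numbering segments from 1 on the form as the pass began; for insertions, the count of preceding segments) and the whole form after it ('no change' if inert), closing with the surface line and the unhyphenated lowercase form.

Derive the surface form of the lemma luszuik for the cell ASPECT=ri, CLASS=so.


underlying: i-luszuik-bi
1. f -> v, k -> g, p -> b, t -> d / _ Z: fires at position(s) 8: iluszuigbi
surface: iluszuigbi


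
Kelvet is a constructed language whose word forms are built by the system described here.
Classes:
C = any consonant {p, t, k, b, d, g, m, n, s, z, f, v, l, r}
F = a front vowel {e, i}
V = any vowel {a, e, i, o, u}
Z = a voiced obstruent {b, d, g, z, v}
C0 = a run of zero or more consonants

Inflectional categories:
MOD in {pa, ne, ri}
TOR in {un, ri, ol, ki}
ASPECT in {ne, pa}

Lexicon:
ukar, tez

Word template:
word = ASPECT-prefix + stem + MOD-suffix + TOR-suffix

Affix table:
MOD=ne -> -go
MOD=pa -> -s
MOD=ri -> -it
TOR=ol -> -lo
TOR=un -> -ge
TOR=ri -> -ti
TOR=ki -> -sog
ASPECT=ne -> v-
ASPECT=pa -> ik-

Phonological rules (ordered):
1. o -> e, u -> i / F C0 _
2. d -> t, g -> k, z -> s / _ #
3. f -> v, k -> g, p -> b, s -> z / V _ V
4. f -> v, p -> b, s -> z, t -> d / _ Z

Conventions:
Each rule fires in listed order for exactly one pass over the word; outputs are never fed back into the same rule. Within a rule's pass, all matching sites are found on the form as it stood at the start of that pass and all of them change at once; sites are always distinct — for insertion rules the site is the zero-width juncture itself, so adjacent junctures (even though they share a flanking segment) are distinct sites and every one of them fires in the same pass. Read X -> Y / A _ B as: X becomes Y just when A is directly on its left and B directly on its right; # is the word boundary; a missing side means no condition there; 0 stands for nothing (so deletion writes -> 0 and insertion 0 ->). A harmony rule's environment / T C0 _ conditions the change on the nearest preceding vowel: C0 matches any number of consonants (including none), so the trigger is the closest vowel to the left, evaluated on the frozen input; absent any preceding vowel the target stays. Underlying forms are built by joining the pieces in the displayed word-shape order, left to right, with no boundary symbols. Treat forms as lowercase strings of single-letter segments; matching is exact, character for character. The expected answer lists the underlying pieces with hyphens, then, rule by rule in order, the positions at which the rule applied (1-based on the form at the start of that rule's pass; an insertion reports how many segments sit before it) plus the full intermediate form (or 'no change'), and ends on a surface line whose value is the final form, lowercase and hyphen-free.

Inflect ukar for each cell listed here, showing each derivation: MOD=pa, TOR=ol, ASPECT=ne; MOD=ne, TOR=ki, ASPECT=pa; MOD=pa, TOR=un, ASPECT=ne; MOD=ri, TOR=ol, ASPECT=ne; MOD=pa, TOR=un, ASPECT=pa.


cell MOD=pa, TOR=ol, ASPECT=ne:
underlying: v-ukar-s-lo
1. o -> e, u -> i / F C0 _: no change
2. d -> t, g -> k, z -> s / _ #: no change
3. f -> v, k -> g, p -> b, s -> z / V _ V: fires at position(s) 3: vugarslo
4. f -> v, p -> b, s -> z, t -> d / _ Z: no change
surface: vugarslo

cell MOD=ne, TOR=ki, ASPECT=pa:
underlying: ik-ukar-go-sog
1. o -> e, u -> i / F C0 _: fires at position(s) 3: ikikargosog
2. d -> t, g -> k, z -> s / _ #: fires at position(s) 11: ikikargosok
3. f -> v, k -> g, p -> b, s -> z / V _ V: fires at position(s) 2, 4, 9: igigargozok
4. f -> v, p -> b, s -> z, t -> d / _ Z: no change
surface: igigargozok

cell MOD=pa, TOR=un, ASPECT=ne:
underlying: v-ukar-s-ge
1. o -> e, u -> i / F C0 _: no change
2. d -> t, g -> k, z -> s / _ #: no change
3. f -> v, k -> g, p -> b, s -> z / V _ V: fires at position(s) 3: vugarsge
4. f -> v, p -> b, s -> z, t -> d / _ Z: fires at position(s) 6: vugarzge
surface: vugarzge

cell MOD=ri, TOR=ol, ASPECT=ne:
underlying: v-ukar-it-lo
1. o -> e, u -> i / F C0 _: fires at position(s) 9: vukaritle
2. d -> t, g -> k, z -> s / _ #: no change
3. f -> v, k -> g, p -> b, s -> z / V _ V: fires at position(s) 3: vugaritle
4. f -> v, p -> b, s -> z, t -> d / _ Z: no change
surface: vugaritle

cell MOD=pa, TOR=un, ASPECT=pa:
underlying: ik-ukar-s-ge
1. o -> e, u -> i / F C0 _: fires at position(s) 3: ikikarsge
2. d -> t, g -> k, z -> s / _ #: no change
3. f -> v, k -> g, p -> b, s -> z / V _ V: fires at position(s) 2, 4: igigarsge
4. f -> v, p -> b, s -> z, t -> d / _ Z: fires at position(s) 7: igigarzge
surface: igigarzge


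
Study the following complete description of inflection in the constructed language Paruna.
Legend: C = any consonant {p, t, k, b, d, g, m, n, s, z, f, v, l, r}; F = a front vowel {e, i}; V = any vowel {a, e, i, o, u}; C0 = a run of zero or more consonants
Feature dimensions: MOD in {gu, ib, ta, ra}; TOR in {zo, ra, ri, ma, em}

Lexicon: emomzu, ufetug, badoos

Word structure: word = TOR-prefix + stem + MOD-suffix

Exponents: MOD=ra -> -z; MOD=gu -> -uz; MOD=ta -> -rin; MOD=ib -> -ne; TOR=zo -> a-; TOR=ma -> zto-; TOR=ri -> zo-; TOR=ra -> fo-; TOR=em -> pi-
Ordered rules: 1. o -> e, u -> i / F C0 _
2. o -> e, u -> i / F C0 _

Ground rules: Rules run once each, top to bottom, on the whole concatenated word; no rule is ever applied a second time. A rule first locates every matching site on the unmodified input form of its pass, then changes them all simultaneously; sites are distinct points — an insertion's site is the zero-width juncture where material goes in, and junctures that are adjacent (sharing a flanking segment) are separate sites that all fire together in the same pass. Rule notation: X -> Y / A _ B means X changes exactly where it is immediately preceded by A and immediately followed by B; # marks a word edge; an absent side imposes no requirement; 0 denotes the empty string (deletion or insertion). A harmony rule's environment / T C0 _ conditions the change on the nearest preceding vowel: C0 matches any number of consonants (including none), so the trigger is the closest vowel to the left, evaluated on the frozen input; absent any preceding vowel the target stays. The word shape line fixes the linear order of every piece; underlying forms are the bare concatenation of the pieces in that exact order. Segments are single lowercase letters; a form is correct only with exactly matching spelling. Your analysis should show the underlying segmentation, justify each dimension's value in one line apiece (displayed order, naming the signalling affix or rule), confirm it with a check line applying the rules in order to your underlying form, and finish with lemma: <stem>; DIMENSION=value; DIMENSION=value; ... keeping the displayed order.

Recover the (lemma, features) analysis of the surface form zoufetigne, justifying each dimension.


underlying: zo-ufetug-ne
MOD=ib - signalled by the affix -ne
TOR=ri - signalled by the affix zo-
check: zoufetugne -> zoufetigne -> zoufetigne
lemma: ufetug; MOD=ib; TOR=ri


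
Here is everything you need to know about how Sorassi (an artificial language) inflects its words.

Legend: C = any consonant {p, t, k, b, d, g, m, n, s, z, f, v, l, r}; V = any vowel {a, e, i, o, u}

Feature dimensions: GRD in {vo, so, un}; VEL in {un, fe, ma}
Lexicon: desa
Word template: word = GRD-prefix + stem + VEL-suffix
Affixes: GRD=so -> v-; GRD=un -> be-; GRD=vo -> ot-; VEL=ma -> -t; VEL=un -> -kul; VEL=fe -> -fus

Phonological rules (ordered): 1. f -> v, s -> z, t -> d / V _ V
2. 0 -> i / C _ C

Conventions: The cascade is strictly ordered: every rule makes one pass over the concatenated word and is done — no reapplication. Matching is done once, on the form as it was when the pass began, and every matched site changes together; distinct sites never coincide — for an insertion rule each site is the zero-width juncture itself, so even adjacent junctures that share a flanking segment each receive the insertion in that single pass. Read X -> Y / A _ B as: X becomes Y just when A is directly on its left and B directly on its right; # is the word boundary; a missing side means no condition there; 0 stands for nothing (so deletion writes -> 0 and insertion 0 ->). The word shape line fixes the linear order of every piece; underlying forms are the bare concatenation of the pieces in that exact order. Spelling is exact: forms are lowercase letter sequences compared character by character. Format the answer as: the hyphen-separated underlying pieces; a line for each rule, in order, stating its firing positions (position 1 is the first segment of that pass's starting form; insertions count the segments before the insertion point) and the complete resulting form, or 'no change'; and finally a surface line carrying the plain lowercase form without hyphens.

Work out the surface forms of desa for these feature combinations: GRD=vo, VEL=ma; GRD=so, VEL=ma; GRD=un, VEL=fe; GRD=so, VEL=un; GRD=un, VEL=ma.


cell GRD=vo, VEL=ma:
underlying: ot-desa-t
1. f -> v, s -> z, t -> d / V _ V: fires at position(s) 5: otdezat
2. 0 -> i / C _ C: inserts after position(s) 2: otidezat
surface: otidezat

cell GRD=so, VEL=ma:
underlying: v-desa-t
1. f -> v, s -> z, t -> d / V _ V: fires at position(s) 4: vdezat
2. 0 -> i / C _ C: inserts after position(s) 1: videzat
surface: videzat

cell GRD=un, VEL=fe:
underlying: be-desa-fus
1. f -> v, s -> z, t -> d / V _ V: fires at position(s) 5, 7: bedezavus
2. 0 -> i / C _ C: no change
surface: bedezavus

cell GRD=so, VEL=un:
underlying: v-desa-kul
1. f -> v, s -> z, t -> d / V _ V: fires at position(s) 4: vdezakul
2. 0 -> i / C _ C: inserts after position(s) 1: videzakul
surface: videzakul

cell GRD=un, VEL=ma:
underlying: be-desa-t
1. f -> v, s -> z, t -> d / V _ V: fires at position(s) 5: bedezat
2. 0 -> i / C _ C: no change
surface: bedezat


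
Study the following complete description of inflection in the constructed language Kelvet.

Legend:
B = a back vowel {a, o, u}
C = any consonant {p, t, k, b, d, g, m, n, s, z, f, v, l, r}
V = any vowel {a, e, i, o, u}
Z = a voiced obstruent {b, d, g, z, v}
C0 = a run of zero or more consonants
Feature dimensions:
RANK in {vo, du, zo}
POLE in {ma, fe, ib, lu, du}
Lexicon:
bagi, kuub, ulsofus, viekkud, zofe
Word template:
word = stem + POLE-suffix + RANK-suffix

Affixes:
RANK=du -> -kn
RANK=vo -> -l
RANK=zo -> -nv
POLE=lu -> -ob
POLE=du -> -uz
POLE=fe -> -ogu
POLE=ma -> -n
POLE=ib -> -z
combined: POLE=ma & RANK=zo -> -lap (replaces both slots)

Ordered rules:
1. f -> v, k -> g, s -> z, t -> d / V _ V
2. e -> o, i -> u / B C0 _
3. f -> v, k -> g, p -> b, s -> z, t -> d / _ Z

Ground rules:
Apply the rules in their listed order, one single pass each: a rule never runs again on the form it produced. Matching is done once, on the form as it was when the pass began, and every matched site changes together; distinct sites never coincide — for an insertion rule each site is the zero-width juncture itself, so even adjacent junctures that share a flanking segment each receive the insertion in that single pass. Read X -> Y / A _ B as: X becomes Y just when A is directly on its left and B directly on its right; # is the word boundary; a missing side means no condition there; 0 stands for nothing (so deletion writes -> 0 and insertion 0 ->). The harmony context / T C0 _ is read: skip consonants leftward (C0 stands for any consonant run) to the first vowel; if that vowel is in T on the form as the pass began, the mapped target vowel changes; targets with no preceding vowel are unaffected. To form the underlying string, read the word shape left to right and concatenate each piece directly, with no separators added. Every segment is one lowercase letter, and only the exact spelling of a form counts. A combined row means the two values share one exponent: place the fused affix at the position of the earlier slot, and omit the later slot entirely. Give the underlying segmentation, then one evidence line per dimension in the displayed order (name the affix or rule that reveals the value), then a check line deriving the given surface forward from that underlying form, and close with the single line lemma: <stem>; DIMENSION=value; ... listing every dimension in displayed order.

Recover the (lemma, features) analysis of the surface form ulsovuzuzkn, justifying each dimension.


underlying: ulsofus-uz-kn
RANK=du - signalled by the affix -kn
POLE=du - signalled by the affix -uz
check: ulsofusuzkn -> ulsovuzuzkn -> ulsovuzuzkn -> ulsovuzuzkn
lemma: ulsofus; RANK=du; POLE=du


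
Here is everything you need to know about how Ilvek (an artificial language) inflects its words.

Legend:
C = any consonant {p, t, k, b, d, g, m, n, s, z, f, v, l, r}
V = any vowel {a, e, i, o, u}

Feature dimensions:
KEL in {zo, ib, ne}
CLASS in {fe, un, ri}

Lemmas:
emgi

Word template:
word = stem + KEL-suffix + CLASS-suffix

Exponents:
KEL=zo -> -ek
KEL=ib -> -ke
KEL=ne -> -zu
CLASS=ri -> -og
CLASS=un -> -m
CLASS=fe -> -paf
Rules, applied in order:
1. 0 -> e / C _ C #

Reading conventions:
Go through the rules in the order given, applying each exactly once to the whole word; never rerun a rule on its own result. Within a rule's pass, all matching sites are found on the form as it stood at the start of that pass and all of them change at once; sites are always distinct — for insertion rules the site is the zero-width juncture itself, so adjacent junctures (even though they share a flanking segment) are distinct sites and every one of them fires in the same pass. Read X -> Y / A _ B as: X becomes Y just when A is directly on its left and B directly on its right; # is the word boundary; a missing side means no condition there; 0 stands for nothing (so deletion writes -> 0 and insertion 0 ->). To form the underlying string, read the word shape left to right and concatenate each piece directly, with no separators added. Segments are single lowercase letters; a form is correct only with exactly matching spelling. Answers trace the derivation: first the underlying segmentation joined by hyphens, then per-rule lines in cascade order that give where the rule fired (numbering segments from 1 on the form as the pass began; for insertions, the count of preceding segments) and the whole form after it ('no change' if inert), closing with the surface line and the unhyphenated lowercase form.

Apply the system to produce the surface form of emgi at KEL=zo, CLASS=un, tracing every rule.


underlying: emgi-ek-m
1. 0 -> e / C _ C #: inserts after position(s) 6: emgiekem
surface: emgiekem


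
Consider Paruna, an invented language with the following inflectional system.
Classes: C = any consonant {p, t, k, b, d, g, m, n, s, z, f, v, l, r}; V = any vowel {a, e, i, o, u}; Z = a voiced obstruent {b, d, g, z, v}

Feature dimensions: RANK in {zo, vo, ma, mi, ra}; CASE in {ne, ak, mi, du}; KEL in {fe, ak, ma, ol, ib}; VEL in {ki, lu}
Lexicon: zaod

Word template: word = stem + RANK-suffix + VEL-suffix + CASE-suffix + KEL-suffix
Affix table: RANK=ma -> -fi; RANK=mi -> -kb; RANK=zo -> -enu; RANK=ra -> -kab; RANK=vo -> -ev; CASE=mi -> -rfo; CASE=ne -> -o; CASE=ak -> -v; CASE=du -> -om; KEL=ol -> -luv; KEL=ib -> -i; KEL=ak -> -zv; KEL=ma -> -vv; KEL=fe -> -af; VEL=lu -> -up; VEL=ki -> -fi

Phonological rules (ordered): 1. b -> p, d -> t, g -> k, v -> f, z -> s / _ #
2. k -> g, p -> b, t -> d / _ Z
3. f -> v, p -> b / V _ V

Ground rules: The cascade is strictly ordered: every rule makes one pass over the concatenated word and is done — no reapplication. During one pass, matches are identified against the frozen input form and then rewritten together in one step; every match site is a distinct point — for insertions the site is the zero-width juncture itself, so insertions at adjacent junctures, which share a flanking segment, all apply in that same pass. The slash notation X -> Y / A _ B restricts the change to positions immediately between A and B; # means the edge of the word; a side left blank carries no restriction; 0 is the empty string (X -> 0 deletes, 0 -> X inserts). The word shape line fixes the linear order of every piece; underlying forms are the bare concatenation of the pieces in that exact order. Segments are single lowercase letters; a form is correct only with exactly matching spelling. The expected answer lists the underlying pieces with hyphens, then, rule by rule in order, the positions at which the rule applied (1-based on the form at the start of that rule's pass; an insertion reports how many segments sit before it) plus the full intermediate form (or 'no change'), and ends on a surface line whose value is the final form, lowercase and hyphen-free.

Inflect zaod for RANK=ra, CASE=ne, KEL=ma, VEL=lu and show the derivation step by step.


underlying: zaod-kab-up-o-vv
1. b -> p, d -> t, g -> k, v -> f, z -> s / _ #: fires at position(s) 12: zaodkabupovf
2. k -> g, p -> b, t -> d / _ Z: no change
3. f -> v, p -> b / V _ V: fires at position(s) 9: zaodkabubovf
surface: zaodkabubovf
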